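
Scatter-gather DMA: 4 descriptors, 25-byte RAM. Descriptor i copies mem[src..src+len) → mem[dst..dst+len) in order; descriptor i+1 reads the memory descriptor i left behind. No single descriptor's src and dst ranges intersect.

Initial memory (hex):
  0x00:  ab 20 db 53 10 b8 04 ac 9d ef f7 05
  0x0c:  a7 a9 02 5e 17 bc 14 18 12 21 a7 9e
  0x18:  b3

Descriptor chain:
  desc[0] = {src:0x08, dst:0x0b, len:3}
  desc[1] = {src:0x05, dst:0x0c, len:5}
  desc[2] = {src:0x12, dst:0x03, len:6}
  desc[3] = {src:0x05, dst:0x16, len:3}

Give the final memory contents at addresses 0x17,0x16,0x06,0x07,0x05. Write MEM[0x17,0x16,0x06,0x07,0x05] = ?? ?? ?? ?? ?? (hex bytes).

MEM[0x17,0x16,0x06,0x07,0x05] = 21 12 21 a7 12

D0: mem[0x0b..0x0d] <- [9d ef f7]
D1: mem[0x0c..0x10] <- [b8 04 ac 9d ef]
D2: mem[0x03..0x08] <- [14 18 12 21 a7 9e]
D3: mem[0x16..0x18] <- [12 21 a7]
query mem[0x17]=0x21, mem[0x16]=0x12, mem[0x06]=0x21, mem[0x07]=0xa7, mem[0x05]=0x12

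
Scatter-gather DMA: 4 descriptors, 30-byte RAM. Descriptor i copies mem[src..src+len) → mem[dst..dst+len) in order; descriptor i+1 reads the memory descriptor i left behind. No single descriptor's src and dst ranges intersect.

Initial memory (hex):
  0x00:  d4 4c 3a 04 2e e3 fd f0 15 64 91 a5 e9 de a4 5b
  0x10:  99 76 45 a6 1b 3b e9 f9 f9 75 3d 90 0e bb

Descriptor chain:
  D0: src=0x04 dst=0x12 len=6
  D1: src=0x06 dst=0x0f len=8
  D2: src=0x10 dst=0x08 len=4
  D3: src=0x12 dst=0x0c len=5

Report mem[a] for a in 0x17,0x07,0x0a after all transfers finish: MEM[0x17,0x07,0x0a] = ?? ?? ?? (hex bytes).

MEM[0x17,0x07,0x0a] = 64 f0 64

  after D0: wrote 6B at 0x12 = 2ee3fdf01564
  after D1: wrote 8B at 0x0f = fdf0156491a5e9de
  after D2: wrote 4B at 0x08 = f0156491
  after D3: wrote 5B at 0x0c = 6491a5e9de
query mem[0x17]=0x64, mem[0x07]=0xf0, mem[0x0a]=0x64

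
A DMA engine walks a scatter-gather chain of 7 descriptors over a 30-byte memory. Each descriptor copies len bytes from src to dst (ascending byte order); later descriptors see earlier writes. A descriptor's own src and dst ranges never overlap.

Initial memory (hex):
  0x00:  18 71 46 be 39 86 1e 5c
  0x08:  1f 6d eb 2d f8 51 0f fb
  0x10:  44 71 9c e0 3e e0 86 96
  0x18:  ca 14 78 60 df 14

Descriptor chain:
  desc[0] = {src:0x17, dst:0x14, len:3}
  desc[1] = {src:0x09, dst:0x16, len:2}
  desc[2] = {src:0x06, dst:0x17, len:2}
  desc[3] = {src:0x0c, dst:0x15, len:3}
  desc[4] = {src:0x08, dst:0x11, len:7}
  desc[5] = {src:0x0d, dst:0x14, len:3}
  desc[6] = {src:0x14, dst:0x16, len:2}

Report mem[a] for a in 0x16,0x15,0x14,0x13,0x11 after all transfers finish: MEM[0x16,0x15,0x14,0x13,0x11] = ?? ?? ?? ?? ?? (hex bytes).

MEM[0x16,0x15,0x14,0x13,0x11] = 51 0f 51 eb 1f

D0: mem[0x14..0x16] <- [96 ca 14]
D1: mem[0x16..0x17] <- [6d eb]
D2: mem[0x17..0x18] <- [1e 5c]
D3: mem[0x15..0x17] <- [f8 51 0f]
D4: mem[0x11..0x17] <- [1f 6d eb 2d f8 51 0f]
D5: mem[0x14..0x16] <- [51 0f fb]
D6: mem[0x16..0x17] <- [51 0f]
query mem[0x16]=0x51, mem[0x15]=0x0f, mem[0x14]=0x51, mem[0x13]=0xeb, mem[0x11]=0x1f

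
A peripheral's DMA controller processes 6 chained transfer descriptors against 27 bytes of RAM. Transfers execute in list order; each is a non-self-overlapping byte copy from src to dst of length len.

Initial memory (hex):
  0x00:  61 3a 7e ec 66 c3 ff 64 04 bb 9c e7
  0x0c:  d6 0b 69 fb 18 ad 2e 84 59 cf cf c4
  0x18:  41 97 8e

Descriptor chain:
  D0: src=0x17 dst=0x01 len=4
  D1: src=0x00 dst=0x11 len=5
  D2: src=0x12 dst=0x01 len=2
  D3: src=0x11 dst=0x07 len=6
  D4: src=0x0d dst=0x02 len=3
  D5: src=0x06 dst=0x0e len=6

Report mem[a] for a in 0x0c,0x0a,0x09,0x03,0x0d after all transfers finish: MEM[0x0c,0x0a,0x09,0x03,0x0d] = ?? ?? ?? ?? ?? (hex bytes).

MEM[0x0c,0x0a,0x09,0x03,0x0d] = cf 97 41 69 0b

D0: mem[0x01..0x04] <- [c4 41 97 8e]
D1: mem[0x11..0x15] <- [61 c4 41 97 8e]
D2: mem[0x01..0x02] <- [c4 41]
D3: mem[0x07..0x0c] <- [61 c4 41 97 8e cf]
D4: mem[0x02..0x04] <- [0b 69 fb]
D5: mem[0x0e..0x13] <- [ff 61 c4 41 97 8e]
query mem[0x0c]=0xcf, mem[0x0a]=0x97, mem[0x09]=0x41, mem[0x03]=0x69, mem[0x0d]=0x0b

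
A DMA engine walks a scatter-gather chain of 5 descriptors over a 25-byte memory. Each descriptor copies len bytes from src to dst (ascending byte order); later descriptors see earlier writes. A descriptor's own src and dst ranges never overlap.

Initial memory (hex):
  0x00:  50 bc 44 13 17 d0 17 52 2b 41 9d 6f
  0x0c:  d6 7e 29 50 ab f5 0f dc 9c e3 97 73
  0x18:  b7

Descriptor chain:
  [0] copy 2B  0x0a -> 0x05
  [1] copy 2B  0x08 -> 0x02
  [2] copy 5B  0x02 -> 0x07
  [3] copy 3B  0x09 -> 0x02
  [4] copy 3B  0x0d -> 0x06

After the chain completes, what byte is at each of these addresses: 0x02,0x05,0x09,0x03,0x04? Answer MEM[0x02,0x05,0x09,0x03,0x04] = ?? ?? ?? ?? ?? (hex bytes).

D0: mem[0x05..0x06] <- [9d 6f]
D1: mem[0x02..0x03] <- [2b 41]
D2: mem[0x07..0x0b] <- [2b 41 17 9d 6f]
D3: mem[0x02..0x04] <- [17 9d 6f]
D4: mem[0x06..0x08] <- [7e 29 50]
query mem[0x02]=0x17, mem[0x05]=0x9d, mem[0x09]=0x17, mem[0x03]=0x9d, mem[0x04]=0x6f

MEM[0x02,0x05,0x09,0x03,0x04] = 17 9d 17 9d 6f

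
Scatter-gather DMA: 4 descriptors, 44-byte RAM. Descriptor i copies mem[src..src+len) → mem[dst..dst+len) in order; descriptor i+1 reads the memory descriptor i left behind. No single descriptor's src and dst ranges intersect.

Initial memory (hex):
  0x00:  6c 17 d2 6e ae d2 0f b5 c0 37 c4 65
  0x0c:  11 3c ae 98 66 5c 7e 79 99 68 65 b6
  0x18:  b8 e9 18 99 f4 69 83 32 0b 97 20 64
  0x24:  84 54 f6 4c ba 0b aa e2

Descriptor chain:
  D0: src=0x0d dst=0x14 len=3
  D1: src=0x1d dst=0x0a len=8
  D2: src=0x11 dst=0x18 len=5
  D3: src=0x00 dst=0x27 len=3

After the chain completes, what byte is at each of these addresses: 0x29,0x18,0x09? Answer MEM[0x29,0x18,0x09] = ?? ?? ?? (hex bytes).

  after D0: wrote 3B at 0x14 = 3cae98
  after D1: wrote 8B at 0x0a = 6983320b97206484
  after D2: wrote 5B at 0x18 = 847e793cae
  after D3: wrote 3B at 0x27 = 6c17d2
query mem[0x29]=0xd2, mem[0x18]=0x84, mem[0x09]=0x37

MEM[0x29,0x18,0x09] = d2 84 37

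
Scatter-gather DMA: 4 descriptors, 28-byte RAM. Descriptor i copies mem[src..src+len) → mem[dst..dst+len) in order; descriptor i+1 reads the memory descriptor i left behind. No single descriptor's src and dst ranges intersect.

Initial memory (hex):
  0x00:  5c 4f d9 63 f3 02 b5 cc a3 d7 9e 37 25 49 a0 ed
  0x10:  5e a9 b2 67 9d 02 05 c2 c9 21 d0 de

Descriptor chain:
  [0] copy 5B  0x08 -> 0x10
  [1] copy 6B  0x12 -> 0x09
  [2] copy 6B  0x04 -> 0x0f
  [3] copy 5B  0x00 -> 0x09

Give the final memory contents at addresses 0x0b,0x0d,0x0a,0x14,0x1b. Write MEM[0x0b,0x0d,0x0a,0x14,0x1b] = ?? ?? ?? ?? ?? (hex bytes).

MEM[0x0b,0x0d,0x0a,0x14,0x1b] = d9 f3 4f 9e de

D0: mem[0x10..0x14] <- [a3 d7 9e 37 25]
D1: mem[0x09..0x0e] <- [9e 37 25 02 05 c2]
D2: mem[0x0f..0x14] <- [f3 02 b5 cc a3 9e]
D3: mem[0x09..0x0d] <- [5c 4f d9 63 f3]
query mem[0x0b]=0xd9, mem[0x0d]=0xf3, mem[0x0a]=0x4f, mem[0x14]=0x9e, mem[0x1b]=0xde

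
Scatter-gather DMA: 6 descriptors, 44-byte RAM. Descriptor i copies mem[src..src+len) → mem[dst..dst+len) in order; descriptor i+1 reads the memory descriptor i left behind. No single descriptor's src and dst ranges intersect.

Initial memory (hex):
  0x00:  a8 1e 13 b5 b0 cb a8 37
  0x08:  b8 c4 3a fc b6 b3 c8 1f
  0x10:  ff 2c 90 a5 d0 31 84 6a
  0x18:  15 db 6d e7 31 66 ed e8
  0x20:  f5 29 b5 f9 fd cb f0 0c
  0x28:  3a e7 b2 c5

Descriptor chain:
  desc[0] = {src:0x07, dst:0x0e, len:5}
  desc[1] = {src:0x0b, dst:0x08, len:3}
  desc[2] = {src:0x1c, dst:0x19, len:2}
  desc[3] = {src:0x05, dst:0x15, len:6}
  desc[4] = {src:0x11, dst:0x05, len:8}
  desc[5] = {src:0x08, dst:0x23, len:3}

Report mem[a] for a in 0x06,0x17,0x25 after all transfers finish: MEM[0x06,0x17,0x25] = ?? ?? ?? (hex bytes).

MEM[0x06,0x17,0x25] = fc 37 a8

#0 dst[0x0e+5] := {0x37,0xb8,0xc4,0x3a,0xfc}
#1 dst[0x08+3] := {0xfc,0xb6,0xb3}
#2 dst[0x19+2] := {0x31,0x66}
#3 dst[0x15+6] := {0xcb,0xa8,0x37,0xfc,0xb6,0xb3}
#4 dst[0x05+8] := {0x3a,0xfc,0xa5,0xd0,0xcb,0xa8,0x37,0xfc}
#5 dst[0x23+3] := {0xd0,0xcb,0xa8}
query mem[0x06]=0xfc, mem[0x17]=0x37, mem[0x25]=0xa8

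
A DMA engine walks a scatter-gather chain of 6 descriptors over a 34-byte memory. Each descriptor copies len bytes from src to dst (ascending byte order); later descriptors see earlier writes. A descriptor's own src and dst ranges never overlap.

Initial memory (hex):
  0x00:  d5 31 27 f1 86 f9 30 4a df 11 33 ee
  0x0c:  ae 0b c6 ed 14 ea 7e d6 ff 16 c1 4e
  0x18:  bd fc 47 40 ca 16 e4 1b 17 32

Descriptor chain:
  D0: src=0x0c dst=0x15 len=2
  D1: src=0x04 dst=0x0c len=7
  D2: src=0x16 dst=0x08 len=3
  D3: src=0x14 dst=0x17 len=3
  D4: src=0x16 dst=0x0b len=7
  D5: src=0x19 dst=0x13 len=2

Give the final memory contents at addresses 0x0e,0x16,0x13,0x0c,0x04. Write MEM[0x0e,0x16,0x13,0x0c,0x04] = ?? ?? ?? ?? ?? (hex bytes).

MEM[0x0e,0x16,0x13,0x0c,0x04] = 0b 0b 0b ff 86

D0: mem[0x15..0x16] <- [ae 0b]
D1: mem[0x0c..0x12] <- [86 f9 30 4a df 11 33]
D2: mem[0x08..0x0a] <- [0b 4e bd]
D3: mem[0x17..0x19] <- [ff ae 0b]
D4: mem[0x0b..0x11] <- [0b ff ae 0b 47 40 ca]
D5: mem[0x13..0x14] <- [0b 47]
query mem[0x0e]=0x0b, mem[0x16]=0x0b, mem[0x13]=0x0b, mem[0x0c]=0xff, mem[0x04]=0x86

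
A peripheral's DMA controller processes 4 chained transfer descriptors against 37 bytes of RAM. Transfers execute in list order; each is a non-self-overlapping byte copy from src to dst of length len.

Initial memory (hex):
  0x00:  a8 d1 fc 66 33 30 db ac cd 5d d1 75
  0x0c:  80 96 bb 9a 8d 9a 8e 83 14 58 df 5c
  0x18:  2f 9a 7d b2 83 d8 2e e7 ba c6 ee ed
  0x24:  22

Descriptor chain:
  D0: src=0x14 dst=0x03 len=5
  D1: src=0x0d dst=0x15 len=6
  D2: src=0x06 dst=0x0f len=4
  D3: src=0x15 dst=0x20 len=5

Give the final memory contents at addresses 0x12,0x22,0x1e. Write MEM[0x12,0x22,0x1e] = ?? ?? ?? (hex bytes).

  after D0: wrote 5B at 0x03 = 1458df5c2f
  after D1: wrote 6B at 0x15 = 96bb9a8d9a8e
  after D2: wrote 4B at 0x0f = 5c2fcd5d
  after D3: wrote 5B at 0x20 = 96bb9a8d9a
query mem[0x12]=0x5d, mem[0x22]=0x9a, mem[0x1e]=0x2e

MEM[0x12,0x22,0x1e] = 5d 9a 2e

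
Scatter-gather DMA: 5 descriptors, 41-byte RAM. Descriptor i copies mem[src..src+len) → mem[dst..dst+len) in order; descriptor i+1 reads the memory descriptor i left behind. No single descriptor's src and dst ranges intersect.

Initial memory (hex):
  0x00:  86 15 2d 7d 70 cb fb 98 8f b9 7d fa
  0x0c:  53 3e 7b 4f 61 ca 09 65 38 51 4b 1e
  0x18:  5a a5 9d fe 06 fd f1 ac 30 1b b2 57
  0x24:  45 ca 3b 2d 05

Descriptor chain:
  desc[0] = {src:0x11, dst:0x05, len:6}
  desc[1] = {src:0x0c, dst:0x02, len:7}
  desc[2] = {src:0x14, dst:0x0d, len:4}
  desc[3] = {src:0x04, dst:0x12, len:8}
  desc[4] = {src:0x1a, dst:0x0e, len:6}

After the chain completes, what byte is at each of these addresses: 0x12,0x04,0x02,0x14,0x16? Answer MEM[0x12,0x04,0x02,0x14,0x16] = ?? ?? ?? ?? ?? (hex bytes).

MEM[0x12,0x04,0x02,0x14,0x16] = f1 7b 53 61 09

D0: mem[0x05..0x0a] <- [ca 09 65 38 51 4b]
D1: mem[0x02..0x08] <- [53 3e 7b 4f 61 ca 09]
D2: mem[0x0d..0x10] <- [38 51 4b 1e]
D3: mem[0x12..0x19] <- [7b 4f 61 ca 09 51 4b fa]
D4: mem[0x0e..0x13] <- [9d fe 06 fd f1 ac]
query mem[0x12]=0xf1, mem[0x04]=0x7b, mem[0x02]=0x53, mem[0x14]=0x61, mem[0x16]=0x09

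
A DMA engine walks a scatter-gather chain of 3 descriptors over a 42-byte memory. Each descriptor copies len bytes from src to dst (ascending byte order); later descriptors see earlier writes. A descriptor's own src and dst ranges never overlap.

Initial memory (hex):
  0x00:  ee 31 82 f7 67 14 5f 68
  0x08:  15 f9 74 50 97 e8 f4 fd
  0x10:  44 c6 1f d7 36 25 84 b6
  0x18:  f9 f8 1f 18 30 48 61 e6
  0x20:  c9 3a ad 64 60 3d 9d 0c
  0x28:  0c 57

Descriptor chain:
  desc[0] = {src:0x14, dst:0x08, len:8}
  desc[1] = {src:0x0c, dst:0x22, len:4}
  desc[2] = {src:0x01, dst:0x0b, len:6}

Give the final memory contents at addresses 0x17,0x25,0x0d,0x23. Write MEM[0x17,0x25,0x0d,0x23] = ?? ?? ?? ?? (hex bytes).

MEM[0x17,0x25,0x0d,0x23] = b6 18 f7 f8

  after D0: wrote 8B at 0x08 = 362584b6f9f81f18
  after D1: wrote 4B at 0x22 = f9f81f18
  after D2: wrote 6B at 0x0b = 3182f767145f
query mem[0x17]=0xb6, mem[0x25]=0x18, mem[0x0d]=0xf7, mem[0x23]=0xf8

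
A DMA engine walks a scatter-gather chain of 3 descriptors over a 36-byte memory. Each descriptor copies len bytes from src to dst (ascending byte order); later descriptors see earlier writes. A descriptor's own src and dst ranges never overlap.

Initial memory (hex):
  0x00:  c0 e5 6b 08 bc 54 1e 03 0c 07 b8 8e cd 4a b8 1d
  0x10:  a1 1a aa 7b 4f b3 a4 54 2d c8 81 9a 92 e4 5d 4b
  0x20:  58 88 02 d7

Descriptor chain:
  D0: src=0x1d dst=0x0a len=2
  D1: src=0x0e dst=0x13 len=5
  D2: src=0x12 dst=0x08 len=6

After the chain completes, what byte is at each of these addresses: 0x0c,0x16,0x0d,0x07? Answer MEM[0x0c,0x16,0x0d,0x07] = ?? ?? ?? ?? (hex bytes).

MEM[0x0c,0x16,0x0d,0x07] = 1a 1a aa 03

D0: mem[0x0a..0x0b] <- [e4 5d]
D1: mem[0x13..0x17] <- [b8 1d a1 1a aa]
D2: mem[0x08..0x0d] <- [aa b8 1d a1 1a aa]
query mem[0x0c]=0x1a, mem[0x16]=0x1a, mem[0x0d]=0xaa, mem[0x07]=0x03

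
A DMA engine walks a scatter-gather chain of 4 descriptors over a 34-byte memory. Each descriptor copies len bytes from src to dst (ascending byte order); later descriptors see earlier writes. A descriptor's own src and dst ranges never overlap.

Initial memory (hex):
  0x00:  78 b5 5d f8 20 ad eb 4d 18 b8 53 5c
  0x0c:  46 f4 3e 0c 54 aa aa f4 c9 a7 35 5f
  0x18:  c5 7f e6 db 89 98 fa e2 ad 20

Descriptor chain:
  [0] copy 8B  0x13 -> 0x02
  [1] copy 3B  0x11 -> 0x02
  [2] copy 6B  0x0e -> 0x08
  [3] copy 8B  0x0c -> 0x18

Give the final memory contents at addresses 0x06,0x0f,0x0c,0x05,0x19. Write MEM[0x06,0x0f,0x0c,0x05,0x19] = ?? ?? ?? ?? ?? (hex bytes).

[0] 0x13->0x02 len=8 : f4 c9 a7 35 5f c5 7f e6
[1] 0x11->0x02 len=3 : aa aa f4
[2] 0x0e->0x08 len=6 : 3e 0c 54 aa aa f4
[3] 0x0c->0x18 len=8 : aa f4 3e 0c 54 aa aa f4
query mem[0x06]=0x5f, mem[0x0f]=0x0c, mem[0x0c]=0xaa, mem[0x05]=0x35, mem[0x19]=0xf4

MEM[0x06,0x0f,0x0c,0x05,0x19] = 5f 0c aa 35 f4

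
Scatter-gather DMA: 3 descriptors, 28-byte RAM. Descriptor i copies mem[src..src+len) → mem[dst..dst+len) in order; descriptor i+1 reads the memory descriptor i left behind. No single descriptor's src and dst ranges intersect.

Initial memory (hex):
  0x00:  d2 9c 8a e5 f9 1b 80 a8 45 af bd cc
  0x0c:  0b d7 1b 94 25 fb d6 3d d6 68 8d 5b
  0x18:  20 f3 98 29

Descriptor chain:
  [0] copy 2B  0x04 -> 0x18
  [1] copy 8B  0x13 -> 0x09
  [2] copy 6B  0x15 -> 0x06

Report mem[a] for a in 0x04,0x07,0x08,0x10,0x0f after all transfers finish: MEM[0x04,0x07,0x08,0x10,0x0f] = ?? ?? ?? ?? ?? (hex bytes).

  after D0: wrote 2B at 0x18 = f91b
  after D1: wrote 8B at 0x09 = 3dd6688d5bf91b98
  after D2: wrote 6B at 0x06 = 688d5bf91b98
query mem[0x04]=0xf9, mem[0x07]=0x8d, mem[0x08]=0x5b, mem[0x10]=0x98, mem[0x0f]=0x1b

MEM[0x04,0x07,0x08,0x10,0x0f] = f9 8d 5b 98 1b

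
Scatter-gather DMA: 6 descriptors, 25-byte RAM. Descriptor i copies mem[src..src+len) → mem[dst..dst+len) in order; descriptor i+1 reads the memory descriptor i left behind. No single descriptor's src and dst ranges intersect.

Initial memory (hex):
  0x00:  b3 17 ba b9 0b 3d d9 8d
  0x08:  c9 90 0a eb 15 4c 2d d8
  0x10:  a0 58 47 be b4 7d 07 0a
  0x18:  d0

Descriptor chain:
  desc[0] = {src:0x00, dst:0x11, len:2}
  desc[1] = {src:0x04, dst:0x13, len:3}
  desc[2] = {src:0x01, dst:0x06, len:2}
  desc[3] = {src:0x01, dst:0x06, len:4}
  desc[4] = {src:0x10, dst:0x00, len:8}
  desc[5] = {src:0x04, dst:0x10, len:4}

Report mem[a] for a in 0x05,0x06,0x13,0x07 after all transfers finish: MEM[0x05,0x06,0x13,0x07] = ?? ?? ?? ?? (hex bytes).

MEM[0x05,0x06,0x13,0x07] = d9 07 0a 0a

D0: mem[0x11..0x12] <- [b3 17]
D1: mem[0x13..0x15] <- [0b 3d d9]
D2: mem[0x06..0x07] <- [17 ba]
D3: mem[0x06..0x09] <- [17 ba b9 0b]
D4: mem[0x00..0x07] <- [a0 b3 17 0b 3d d9 07 0a]
D5: mem[0x10..0x13] <- [3d d9 07 0a]
query mem[0x05]=0xd9, mem[0x06]=0x07, mem[0x13]=0x0a, mem[0x07]=0x0a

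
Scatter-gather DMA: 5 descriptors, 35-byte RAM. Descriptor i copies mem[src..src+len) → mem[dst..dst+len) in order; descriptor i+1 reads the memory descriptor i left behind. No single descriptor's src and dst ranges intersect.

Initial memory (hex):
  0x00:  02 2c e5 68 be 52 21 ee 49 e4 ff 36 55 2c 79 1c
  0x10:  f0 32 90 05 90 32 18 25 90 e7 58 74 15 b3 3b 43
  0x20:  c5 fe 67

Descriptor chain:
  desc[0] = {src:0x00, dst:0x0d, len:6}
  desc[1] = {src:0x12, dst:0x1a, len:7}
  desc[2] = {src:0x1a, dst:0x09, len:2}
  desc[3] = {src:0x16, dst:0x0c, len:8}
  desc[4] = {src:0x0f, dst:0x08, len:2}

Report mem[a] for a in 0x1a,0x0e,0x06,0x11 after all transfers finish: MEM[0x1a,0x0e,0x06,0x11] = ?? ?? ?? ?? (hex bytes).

#0 dst[0x0d+6] := {0x02,0x2c,0xe5,0x68,0xbe,0x52}
#1 dst[0x1a+7] := {0x52,0x05,0x90,0x32,0x18,0x25,0x90}
#2 dst[0x09+2] := {0x52,0x05}
#3 dst[0x0c+8] := {0x18,0x25,0x90,0xe7,0x52,0x05,0x90,0x32}
#4 dst[0x08+2] := {0xe7,0x52}
query mem[0x1a]=0x52, mem[0x0e]=0x90, mem[0x06]=0x21, mem[0x11]=0x05

MEM[0x1a,0x0e,0x06,0x11] = 52 90 21 05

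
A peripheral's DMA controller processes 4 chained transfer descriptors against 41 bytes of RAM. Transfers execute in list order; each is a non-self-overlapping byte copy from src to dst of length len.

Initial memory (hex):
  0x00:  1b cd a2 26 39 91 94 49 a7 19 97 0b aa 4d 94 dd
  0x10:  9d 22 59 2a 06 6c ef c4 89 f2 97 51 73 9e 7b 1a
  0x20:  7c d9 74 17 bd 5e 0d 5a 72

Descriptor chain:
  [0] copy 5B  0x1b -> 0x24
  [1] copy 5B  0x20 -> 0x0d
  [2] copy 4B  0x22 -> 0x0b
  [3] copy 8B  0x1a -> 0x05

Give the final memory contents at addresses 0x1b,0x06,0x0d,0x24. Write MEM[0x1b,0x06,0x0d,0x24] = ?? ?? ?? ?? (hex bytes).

#0 dst[0x24+5] := {0x51,0x73,0x9e,0x7b,0x1a}
#1 dst[0x0d+5] := {0x7c,0xd9,0x74,0x17,0x51}
#2 dst[0x0b+4] := {0x74,0x17,0x51,0x73}
#3 dst[0x05+8] := {0x97,0x51,0x73,0x9e,0x7b,0x1a,0x7c,0xd9}
query mem[0x1b]=0x51, mem[0x06]=0x51, mem[0x0d]=0x51, mem[0x24]=0x51

MEM[0x1b,0x06,0x0d,0x24] = 51 51 51 51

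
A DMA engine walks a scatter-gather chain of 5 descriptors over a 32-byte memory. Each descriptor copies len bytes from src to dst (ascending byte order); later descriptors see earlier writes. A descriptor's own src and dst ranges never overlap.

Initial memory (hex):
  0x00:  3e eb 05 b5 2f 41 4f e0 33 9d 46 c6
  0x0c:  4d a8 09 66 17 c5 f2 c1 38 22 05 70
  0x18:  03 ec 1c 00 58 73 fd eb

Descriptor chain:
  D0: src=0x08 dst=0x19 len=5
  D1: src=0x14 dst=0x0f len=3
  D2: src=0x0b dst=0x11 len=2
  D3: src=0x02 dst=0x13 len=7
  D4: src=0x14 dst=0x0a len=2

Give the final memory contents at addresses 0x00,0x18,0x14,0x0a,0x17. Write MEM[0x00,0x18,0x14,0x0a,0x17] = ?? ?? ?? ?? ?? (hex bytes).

D0: mem[0x19..0x1d] <- [33 9d 46 c6 4d]
D1: mem[0x0f..0x11] <- [38 22 05]
D2: mem[0x11..0x12] <- [c6 4d]
D3: mem[0x13..0x19] <- [05 b5 2f 41 4f e0 33]
D4: mem[0x0a..0x0b] <- [b5 2f]
query mem[0x00]=0x3e, mem[0x18]=0xe0, mem[0x14]=0xb5, mem[0x0a]=0xb5, mem[0x17]=0x4f

MEM[0x00,0x18,0x14,0x0a,0x17] = 3e e0 b5 b5 4f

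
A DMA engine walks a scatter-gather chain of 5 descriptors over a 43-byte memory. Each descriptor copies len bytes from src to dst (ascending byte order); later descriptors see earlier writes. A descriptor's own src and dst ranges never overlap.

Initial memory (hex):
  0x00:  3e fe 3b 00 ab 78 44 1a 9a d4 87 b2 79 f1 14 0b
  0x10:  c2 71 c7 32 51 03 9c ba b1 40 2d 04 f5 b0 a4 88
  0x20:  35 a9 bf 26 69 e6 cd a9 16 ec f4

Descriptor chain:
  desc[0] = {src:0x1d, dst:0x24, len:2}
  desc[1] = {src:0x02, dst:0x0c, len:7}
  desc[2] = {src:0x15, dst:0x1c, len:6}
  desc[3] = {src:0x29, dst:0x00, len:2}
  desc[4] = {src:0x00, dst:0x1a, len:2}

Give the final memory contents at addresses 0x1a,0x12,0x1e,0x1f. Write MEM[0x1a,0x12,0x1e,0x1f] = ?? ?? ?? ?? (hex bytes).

D0: mem[0x24..0x25] <- [b0 a4]
D1: mem[0x0c..0x12] <- [3b 00 ab 78 44 1a 9a]
D2: mem[0x1c..0x21] <- [03 9c ba b1 40 2d]
D3: mem[0x00..0x01] <- [ec f4]
D4: mem[0x1a..0x1b] <- [ec f4]
query mem[0x1a]=0xec, mem[0x12]=0x9a, mem[0x1e]=0xba, mem[0x1f]=0xb1

MEM[0x1a,0x12,0x1e,0x1f] = ec 9a ba b1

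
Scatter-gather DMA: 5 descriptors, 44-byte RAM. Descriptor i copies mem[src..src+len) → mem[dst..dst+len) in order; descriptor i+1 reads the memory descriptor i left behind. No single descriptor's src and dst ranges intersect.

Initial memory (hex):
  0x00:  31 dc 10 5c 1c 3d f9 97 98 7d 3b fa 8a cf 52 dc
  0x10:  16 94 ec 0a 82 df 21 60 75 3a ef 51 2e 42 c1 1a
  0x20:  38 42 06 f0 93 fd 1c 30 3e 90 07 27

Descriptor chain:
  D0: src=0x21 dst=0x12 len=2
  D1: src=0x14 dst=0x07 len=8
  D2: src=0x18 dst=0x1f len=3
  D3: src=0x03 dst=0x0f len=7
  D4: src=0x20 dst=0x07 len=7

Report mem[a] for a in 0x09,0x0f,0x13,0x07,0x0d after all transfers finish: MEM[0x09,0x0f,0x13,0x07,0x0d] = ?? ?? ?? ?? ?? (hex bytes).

  after D0: wrote 2B at 0x12 = 4206
  after D1: wrote 8B at 0x07 = 82df2160753aef51
  after D2: wrote 3B at 0x1f = 753aef
  after D3: wrote 7B at 0x0f = 5c1c3df982df21
  after D4: wrote 7B at 0x07 = 3aef06f093fd1c
query mem[0x09]=0x06, mem[0x0f]=0x5c, mem[0x13]=0x82, mem[0x07]=0x3a, mem[0x0d]=0x1c

MEM[0x09,0x0f,0x13,0x07,0x0d] = 06 5c 82 3a 1c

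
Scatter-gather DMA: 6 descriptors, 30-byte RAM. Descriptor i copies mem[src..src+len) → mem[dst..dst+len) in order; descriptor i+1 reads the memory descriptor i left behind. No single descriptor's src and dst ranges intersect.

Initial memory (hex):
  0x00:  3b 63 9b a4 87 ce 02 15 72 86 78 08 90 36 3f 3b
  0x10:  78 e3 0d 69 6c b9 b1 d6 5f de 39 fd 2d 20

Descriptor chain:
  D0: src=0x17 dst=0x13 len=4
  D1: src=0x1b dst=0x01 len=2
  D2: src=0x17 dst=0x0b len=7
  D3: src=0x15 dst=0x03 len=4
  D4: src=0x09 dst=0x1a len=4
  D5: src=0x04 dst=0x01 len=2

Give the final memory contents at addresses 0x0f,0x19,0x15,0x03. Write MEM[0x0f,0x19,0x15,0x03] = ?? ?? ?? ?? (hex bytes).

  after D0: wrote 4B at 0x13 = d65fde39
  after D1: wrote 2B at 0x01 = fd2d
  after D2: wrote 7B at 0x0b = d65fde39fd2d20
  after D3: wrote 4B at 0x03 = de39d65f
  after D4: wrote 4B at 0x1a = 8678d65f
  after D5: wrote 2B at 0x01 = 39d6
query mem[0x0f]=0xfd, mem[0x19]=0xde, mem[0x15]=0xde, mem[0x03]=0xde

MEM[0x0f,0x19,0x15,0x03] = fd de de de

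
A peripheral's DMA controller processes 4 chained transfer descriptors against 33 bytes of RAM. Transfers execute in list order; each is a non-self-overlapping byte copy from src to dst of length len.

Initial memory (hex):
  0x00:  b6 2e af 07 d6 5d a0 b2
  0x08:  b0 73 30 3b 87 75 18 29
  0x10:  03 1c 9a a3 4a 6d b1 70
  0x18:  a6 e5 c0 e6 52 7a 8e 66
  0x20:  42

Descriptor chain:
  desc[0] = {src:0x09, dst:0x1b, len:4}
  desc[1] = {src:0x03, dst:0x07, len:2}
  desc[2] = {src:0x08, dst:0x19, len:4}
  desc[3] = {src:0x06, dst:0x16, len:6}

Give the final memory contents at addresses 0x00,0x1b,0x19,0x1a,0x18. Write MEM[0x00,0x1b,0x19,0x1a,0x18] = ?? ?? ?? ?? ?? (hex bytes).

D0: mem[0x1b..0x1e] <- [73 30 3b 87]
D1: mem[0x07..0x08] <- [07 d6]
D2: mem[0x19..0x1c] <- [d6 73 30 3b]
D3: mem[0x16..0x1b] <- [a0 07 d6 73 30 3b]
query mem[0x00]=0xb6, mem[0x1b]=0x3b, mem[0x19]=0x73, mem[0x1a]=0x30, mem[0x18]=0xd6

MEM[0x00,0x1b,0x19,0x1a,0x18] = b6 3b 73 30 d6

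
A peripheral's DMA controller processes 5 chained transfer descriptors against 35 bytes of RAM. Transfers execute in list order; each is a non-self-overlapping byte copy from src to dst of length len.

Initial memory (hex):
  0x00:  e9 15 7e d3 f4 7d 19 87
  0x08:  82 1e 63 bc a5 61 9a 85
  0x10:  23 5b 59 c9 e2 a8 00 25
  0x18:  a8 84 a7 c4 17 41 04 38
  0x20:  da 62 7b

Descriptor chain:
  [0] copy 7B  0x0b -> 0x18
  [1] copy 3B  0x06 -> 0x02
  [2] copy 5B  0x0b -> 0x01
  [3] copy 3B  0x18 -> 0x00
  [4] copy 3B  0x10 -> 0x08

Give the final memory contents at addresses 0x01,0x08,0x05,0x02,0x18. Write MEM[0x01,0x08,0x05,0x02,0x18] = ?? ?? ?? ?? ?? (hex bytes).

MEM[0x01,0x08,0x05,0x02,0x18] = a5 23 85 61 bc

[0] 0x0b->0x18 len=7 : bc a5 61 9a 85 23 5b
[1] 0x06->0x02 len=3 : 19 87 82
[2] 0x0b->0x01 len=5 : bc a5 61 9a 85
[3] 0x18->0x00 len=3 : bc a5 61
[4] 0x10->0x08 len=3 : 23 5b 59
query mem[0x01]=0xa5, mem[0x08]=0x23, mem[0x05]=0x85, mem[0x02]=0x61, mem[0x18]=0xbc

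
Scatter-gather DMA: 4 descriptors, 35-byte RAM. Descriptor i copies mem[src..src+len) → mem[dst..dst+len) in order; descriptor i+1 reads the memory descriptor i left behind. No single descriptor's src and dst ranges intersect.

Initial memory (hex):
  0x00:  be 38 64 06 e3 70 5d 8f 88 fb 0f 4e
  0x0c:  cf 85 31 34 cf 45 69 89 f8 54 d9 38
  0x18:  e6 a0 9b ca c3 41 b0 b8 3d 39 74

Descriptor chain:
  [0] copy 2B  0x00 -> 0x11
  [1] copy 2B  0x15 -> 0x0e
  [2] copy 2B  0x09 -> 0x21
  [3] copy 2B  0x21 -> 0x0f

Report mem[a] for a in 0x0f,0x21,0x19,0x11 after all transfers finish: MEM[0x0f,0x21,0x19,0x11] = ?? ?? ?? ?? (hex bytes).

MEM[0x0f,0x21,0x19,0x11] = fb fb a0 be

[0] 0x00->0x11 len=2 : be 38
[1] 0x15->0x0e len=2 : 54 d9
[2] 0x09->0x21 len=2 : fb 0f
[3] 0x21->0x0f len=2 : fb 0f
query mem[0x0f]=0xfb, mem[0x21]=0xfb, mem[0x19]=0xa0, mem[0x11]=0xbe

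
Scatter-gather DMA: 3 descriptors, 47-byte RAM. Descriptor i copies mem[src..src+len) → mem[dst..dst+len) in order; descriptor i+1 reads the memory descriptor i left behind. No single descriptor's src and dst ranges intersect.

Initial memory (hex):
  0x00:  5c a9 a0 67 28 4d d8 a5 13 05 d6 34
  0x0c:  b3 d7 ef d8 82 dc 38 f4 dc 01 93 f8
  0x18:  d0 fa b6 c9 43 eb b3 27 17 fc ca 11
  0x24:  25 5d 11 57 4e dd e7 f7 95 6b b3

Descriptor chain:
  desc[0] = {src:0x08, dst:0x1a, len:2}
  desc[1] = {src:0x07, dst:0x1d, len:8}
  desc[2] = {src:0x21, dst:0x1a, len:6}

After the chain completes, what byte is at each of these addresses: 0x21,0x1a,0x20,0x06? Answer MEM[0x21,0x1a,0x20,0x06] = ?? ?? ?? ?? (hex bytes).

#0 dst[0x1a+2] := {0x13,0x05}
#1 dst[0x1d+8] := {0xa5,0x13,0x05,0xd6,0x34,0xb3,0xd7,0xef}
#2 dst[0x1a+6] := {0x34,0xb3,0xd7,0xef,0x5d,0x11}
query mem[0x21]=0x34, mem[0x1a]=0x34, mem[0x20]=0xd6, mem[0x06]=0xd8

MEM[0x21,0x1a,0x20,0x06] = 34 34 d6 d8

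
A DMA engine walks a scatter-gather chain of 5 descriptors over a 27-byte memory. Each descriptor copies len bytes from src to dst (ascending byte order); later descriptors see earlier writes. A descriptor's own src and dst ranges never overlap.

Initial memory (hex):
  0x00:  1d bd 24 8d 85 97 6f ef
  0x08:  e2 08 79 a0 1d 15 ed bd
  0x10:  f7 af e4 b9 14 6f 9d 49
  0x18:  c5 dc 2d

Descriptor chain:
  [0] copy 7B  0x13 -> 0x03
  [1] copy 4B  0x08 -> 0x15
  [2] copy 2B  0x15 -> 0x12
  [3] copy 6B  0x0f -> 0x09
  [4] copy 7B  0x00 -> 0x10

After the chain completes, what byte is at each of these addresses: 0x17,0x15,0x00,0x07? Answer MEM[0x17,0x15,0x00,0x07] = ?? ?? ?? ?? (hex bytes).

MEM[0x17,0x15,0x00,0x07] = 79 6f 1d 49

D0: mem[0x03..0x09] <- [b9 14 6f 9d 49 c5 dc]
D1: mem[0x15..0x18] <- [c5 dc 79 a0]
D2: mem[0x12..0x13] <- [c5 dc]
D3: mem[0x09..0x0e] <- [bd f7 af c5 dc 14]
D4: mem[0x10..0x16] <- [1d bd 24 b9 14 6f 9d]
query mem[0x17]=0x79, mem[0x15]=0x6f, mem[0x00]=0x1d, mem[0x07]=0x49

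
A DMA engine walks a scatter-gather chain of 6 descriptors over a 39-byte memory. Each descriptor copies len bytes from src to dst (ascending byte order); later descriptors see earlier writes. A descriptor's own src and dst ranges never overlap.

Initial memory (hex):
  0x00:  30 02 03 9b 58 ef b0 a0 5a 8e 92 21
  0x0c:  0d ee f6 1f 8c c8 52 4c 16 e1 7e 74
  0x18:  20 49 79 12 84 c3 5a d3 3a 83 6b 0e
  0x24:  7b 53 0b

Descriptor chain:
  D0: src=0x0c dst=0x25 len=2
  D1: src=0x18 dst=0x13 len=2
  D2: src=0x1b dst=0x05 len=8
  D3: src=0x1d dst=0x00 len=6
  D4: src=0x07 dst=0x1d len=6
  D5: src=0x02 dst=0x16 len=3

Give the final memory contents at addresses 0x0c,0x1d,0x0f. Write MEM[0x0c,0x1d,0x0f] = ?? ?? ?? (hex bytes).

MEM[0x0c,0x1d,0x0f] = 6b c3 1f

D0: mem[0x25..0x26] <- [0d ee]
D1: mem[0x13..0x14] <- [20 49]
D2: mem[0x05..0x0c] <- [12 84 c3 5a d3 3a 83 6b]
D3: mem[0x00..0x05] <- [c3 5a d3 3a 83 6b]
D4: mem[0x1d..0x22] <- [c3 5a d3 3a 83 6b]
D5: mem[0x16..0x18] <- [d3 3a 83]
query mem[0x0c]=0x6b, mem[0x1d]=0xc3, mem[0x0f]=0x1f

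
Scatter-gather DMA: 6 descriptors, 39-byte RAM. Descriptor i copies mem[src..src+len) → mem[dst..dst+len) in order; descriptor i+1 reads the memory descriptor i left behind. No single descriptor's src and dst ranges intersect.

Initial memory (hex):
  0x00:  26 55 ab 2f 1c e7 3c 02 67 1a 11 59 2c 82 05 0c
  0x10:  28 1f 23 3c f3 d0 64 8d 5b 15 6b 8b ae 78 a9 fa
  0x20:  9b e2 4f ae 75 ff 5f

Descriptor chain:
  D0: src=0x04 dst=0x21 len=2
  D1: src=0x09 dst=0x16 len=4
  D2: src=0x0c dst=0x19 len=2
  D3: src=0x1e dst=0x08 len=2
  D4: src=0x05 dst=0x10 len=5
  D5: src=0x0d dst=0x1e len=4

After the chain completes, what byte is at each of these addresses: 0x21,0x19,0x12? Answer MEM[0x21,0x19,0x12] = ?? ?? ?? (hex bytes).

[0] 0x04->0x21 len=2 : 1c e7
[1] 0x09->0x16 len=4 : 1a 11 59 2c
[2] 0x0c->0x19 len=2 : 2c 82
[3] 0x1e->0x08 len=2 : a9 fa
[4] 0x05->0x10 len=5 : e7 3c 02 a9 fa
[5] 0x0d->0x1e len=4 : 82 05 0c e7
query mem[0x21]=0xe7, mem[0x19]=0x2c, mem[0x12]=0x02

MEM[0x21,0x19,0x12] = e7 2c 02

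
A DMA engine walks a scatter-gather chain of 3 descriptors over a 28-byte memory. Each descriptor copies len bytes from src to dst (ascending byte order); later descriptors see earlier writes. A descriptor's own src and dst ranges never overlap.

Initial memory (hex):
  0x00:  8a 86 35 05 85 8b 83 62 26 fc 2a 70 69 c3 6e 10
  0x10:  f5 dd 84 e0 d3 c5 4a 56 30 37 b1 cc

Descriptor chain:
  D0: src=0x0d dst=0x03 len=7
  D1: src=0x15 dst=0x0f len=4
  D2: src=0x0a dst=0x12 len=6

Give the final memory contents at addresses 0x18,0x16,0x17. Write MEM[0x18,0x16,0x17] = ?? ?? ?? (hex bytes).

MEM[0x18,0x16,0x17] = 30 6e c5

D0: mem[0x03..0x09] <- [c3 6e 10 f5 dd 84 e0]
D1: mem[0x0f..0x12] <- [c5 4a 56 30]
D2: mem[0x12..0x17] <- [2a 70 69 c3 6e c5]
query mem[0x18]=0x30, mem[0x16]=0x6e, mem[0x17]=0xc5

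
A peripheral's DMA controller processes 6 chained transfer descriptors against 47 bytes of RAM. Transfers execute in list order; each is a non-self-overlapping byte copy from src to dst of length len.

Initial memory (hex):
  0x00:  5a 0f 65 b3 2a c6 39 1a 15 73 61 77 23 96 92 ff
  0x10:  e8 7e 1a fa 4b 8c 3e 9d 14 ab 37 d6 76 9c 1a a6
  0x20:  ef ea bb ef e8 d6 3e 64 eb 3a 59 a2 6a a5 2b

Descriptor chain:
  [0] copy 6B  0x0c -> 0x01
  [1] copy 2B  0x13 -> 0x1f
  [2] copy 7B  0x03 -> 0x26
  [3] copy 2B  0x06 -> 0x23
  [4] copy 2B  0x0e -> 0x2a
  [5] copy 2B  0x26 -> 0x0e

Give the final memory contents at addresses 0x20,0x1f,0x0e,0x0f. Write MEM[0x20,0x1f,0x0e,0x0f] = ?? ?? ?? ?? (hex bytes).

D0: mem[0x01..0x06] <- [23 96 92 ff e8 7e]
D1: mem[0x1f..0x20] <- [fa 4b]
D2: mem[0x26..0x2c] <- [92 ff e8 7e 1a 15 73]
D3: mem[0x23..0x24] <- [7e 1a]
D4: mem[0x2a..0x2b] <- [92 ff]
D5: mem[0x0e..0x0f] <- [92 ff]
query mem[0x20]=0x4b, mem[0x1f]=0xfa, mem[0x0e]=0x92, mem[0x0f]=0xff

MEM[0x20,0x1f,0x0e,0x0f] = 4b fa 92 ff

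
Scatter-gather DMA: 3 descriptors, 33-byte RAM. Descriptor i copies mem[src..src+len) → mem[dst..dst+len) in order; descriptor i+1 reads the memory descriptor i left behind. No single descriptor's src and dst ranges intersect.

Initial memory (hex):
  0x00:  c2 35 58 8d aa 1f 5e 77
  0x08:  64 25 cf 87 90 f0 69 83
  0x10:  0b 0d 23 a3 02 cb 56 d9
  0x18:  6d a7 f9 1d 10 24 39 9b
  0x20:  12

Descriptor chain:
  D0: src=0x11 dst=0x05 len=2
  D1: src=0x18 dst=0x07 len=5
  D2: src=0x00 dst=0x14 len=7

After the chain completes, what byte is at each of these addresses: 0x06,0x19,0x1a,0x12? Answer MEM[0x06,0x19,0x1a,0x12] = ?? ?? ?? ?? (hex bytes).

#0 dst[0x05+2] := {0x0d,0x23}
#1 dst[0x07+5] := {0x6d,0xa7,0xf9,0x1d,0x10}
#2 dst[0x14+7] := {0xc2,0x35,0x58,0x8d,0xaa,0x0d,0x23}
query mem[0x06]=0x23, mem[0x19]=0x0d, mem[0x1a]=0x23, mem[0x12]=0x23

MEM[0x06,0x19,0x1a,0x12] = 23 0d 23 23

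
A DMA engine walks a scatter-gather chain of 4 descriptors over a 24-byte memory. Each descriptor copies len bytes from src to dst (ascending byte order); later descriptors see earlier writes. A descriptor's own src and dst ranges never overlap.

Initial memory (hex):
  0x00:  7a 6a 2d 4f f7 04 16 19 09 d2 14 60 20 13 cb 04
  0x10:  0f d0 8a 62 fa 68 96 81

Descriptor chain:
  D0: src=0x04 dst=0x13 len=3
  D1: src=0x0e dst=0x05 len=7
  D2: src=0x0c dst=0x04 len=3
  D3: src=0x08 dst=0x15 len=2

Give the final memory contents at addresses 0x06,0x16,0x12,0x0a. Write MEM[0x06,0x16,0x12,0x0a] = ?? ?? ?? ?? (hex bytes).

MEM[0x06,0x16,0x12,0x0a] = cb 8a 8a f7

[0] 0x04->0x13 len=3 : f7 04 16
[1] 0x0e->0x05 len=7 : cb 04 0f d0 8a f7 04
[2] 0x0c->0x04 len=3 : 20 13 cb
[3] 0x08->0x15 len=2 : d0 8a
query mem[0x06]=0xcb, mem[0x16]=0x8a, mem[0x12]=0x8a, mem[0x0a]=0xf7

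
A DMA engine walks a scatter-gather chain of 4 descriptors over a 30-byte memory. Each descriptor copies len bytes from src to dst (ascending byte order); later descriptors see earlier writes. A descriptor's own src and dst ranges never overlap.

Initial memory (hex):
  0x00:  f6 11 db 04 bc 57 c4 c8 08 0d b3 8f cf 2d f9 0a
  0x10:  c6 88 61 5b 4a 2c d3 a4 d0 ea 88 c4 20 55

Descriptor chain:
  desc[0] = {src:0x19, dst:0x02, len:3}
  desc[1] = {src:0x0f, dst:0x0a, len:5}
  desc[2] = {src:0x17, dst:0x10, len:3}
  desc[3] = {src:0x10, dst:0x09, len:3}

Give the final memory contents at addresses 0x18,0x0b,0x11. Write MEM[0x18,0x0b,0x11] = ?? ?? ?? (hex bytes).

MEM[0x18,0x0b,0x11] = d0 ea d0

[0] 0x19->0x02 len=3 : ea 88 c4
[1] 0x0f->0x0a len=5 : 0a c6 88 61 5b
[2] 0x17->0x10 len=3 : a4 d0 ea
[3] 0x10->0x09 len=3 : a4 d0 ea
query mem[0x18]=0xd0, mem[0x0b]=0xea, mem[0x11]=0xd0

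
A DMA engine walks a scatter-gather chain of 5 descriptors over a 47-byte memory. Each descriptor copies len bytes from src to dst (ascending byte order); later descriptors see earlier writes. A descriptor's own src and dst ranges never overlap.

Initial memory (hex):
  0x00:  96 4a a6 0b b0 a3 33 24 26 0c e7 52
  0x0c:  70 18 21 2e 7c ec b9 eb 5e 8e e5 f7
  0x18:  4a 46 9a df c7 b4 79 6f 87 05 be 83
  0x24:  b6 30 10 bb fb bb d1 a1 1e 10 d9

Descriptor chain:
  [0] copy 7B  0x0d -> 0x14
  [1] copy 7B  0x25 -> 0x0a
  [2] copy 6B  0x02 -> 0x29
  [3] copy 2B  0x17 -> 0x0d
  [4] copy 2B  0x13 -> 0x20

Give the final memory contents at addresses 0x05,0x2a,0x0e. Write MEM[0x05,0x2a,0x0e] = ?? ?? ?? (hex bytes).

MEM[0x05,0x2a,0x0e] = a3 0b ec

[0] 0x0d->0x14 len=7 : 18 21 2e 7c ec b9 eb
[1] 0x25->0x0a len=7 : 30 10 bb fb bb d1 a1
[2] 0x02->0x29 len=6 : a6 0b b0 a3 33 24
[3] 0x17->0x0d len=2 : 7c ec
[4] 0x13->0x20 len=2 : eb 18
query mem[0x05]=0xa3, mem[0x2a]=0x0b, mem[0x0e]=0xec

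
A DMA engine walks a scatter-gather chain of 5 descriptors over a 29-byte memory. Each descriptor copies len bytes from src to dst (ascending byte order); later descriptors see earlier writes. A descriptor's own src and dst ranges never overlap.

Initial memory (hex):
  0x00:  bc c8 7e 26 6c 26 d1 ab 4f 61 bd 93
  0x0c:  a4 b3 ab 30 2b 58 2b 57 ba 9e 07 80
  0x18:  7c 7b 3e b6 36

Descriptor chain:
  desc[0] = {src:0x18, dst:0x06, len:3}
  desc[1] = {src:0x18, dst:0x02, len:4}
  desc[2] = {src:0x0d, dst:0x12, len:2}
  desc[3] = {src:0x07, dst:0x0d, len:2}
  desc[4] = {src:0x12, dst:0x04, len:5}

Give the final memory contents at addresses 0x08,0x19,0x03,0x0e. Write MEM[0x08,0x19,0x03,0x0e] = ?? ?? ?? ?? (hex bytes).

D0: mem[0x06..0x08] <- [7c 7b 3e]
D1: mem[0x02..0x05] <- [7c 7b 3e b6]
D2: mem[0x12..0x13] <- [b3 ab]
D3: mem[0x0d..0x0e] <- [7b 3e]
D4: mem[0x04..0x08] <- [b3 ab ba 9e 07]
query mem[0x08]=0x07, mem[0x19]=0x7b, mem[0x03]=0x7b, mem[0x0e]=0x3e

MEM[0x08,0x19,0x03,0x0e] = 07 7b 7b 3e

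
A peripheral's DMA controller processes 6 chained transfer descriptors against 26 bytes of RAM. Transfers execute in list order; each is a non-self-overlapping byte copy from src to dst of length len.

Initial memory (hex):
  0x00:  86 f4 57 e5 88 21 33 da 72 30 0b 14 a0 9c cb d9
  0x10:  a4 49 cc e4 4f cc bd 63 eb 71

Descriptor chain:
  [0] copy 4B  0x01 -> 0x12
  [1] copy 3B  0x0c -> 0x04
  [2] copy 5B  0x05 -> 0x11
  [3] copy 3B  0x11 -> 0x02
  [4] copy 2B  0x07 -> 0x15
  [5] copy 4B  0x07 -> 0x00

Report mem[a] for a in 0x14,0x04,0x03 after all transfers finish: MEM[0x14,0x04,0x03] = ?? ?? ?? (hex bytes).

#0 dst[0x12+4] := {0xf4,0x57,0xe5,0x88}
#1 dst[0x04+3] := {0xa0,0x9c,0xcb}
#2 dst[0x11+5] := {0x9c,0xcb,0xda,0x72,0x30}
#3 dst[0x02+3] := {0x9c,0xcb,0xda}
#4 dst[0x15+2] := {0xda,0x72}
#5 dst[0x00+4] := {0xda,0x72,0x30,0x0b}
query mem[0x14]=0x72, mem[0x04]=0xda, mem[0x03]=0x0b

MEM[0x14,0x04,0x03] = 72 da 0b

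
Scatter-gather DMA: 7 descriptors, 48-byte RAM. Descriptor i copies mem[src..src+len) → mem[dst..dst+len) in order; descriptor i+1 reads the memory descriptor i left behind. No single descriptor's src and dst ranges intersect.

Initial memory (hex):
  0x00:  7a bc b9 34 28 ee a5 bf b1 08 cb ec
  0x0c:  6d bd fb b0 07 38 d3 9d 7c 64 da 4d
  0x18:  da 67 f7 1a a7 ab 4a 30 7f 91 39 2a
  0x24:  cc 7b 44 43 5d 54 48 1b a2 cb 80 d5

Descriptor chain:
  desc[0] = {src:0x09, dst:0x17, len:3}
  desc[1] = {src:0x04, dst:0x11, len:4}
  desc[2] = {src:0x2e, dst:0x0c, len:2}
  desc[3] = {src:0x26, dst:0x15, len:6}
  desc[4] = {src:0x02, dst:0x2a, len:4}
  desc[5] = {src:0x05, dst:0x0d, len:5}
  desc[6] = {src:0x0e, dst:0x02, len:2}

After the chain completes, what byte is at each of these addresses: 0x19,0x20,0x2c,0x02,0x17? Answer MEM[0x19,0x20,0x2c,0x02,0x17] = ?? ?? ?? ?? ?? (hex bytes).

MEM[0x19,0x20,0x2c,0x02,0x17] = 48 7f 28 a5 5d

D0: mem[0x17..0x19] <- [08 cb ec]
D1: mem[0x11..0x14] <- [28 ee a5 bf]
D2: mem[0x0c..0x0d] <- [80 d5]
D3: mem[0x15..0x1a] <- [44 43 5d 54 48 1b]
D4: mem[0x2a..0x2d] <- [b9 34 28 ee]
D5: mem[0x0d..0x11] <- [ee a5 bf b1 08]
D6: mem[0x02..0x03] <- [a5 bf]
query mem[0x19]=0x48, mem[0x20]=0x7f, mem[0x2c]=0x28, mem[0x02]=0xa5, mem[0x17]=0x5d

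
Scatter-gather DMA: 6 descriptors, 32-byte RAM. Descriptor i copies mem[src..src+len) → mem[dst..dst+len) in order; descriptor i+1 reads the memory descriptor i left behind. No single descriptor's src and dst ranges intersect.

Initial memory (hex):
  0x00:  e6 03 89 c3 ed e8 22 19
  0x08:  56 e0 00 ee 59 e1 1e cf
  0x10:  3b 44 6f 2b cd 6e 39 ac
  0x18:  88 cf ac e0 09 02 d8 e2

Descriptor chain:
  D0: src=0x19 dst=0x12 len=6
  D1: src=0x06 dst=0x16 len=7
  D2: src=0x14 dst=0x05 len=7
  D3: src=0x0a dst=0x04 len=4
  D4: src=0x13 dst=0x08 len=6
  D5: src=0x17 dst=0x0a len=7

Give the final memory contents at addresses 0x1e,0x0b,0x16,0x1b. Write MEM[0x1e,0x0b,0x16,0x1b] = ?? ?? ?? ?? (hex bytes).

MEM[0x1e,0x0b,0x16,0x1b] = d8 56 22 ee

D0: mem[0x12..0x17] <- [cf ac e0 09 02 d8]
D1: mem[0x16..0x1c] <- [22 19 56 e0 00 ee 59]
D2: mem[0x05..0x0b] <- [e0 09 22 19 56 e0 00]
D3: mem[0x04..0x07] <- [e0 00 59 e1]
D4: mem[0x08..0x0d] <- [ac e0 09 22 19 56]
D5: mem[0x0a..0x10] <- [19 56 e0 00 ee 59 02]
query mem[0x1e]=0xd8, mem[0x0b]=0x56, mem[0x16]=0x22, mem[0x1b]=0xee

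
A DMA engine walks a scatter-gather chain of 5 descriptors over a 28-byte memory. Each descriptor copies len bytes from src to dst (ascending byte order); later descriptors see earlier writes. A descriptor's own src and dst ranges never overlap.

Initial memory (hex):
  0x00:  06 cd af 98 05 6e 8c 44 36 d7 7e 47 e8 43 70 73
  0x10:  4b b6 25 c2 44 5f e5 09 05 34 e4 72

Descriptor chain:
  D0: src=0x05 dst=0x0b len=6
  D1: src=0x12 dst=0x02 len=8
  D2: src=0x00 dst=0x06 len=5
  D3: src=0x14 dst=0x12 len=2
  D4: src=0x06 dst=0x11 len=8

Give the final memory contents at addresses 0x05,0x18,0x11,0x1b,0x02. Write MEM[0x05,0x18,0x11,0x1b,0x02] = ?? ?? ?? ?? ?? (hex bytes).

MEM[0x05,0x18,0x11,0x1b,0x02] = 5f 44 06 72 25

[0] 0x05->0x0b len=6 : 6e 8c 44 36 d7 7e
[1] 0x12->0x02 len=8 : 25 c2 44 5f e5 09 05 34
[2] 0x00->0x06 len=5 : 06 cd 25 c2 44
[3] 0x14->0x12 len=2 : 44 5f
[4] 0x06->0x11 len=8 : 06 cd 25 c2 44 6e 8c 44
query mem[0x05]=0x5f, mem[0x18]=0x44, mem[0x11]=0x06, mem[0x1b]=0x72, mem[0x02]=0x25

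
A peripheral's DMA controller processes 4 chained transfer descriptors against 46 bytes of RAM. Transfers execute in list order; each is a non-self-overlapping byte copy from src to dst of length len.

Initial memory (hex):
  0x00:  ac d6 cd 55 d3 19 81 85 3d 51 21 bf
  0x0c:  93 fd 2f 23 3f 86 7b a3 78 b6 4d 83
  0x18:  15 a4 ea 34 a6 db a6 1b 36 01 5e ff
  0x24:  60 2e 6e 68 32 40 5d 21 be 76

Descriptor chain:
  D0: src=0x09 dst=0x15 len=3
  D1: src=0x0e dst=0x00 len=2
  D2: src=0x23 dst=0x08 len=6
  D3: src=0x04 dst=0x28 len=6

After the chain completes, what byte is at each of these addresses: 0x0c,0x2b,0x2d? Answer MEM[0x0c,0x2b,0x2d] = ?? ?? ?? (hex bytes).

MEM[0x0c,0x2b,0x2d] = 68 85 60

  after D0: wrote 3B at 0x15 = 5121bf
  after D1: wrote 2B at 0x00 = 2f23
  after D2: wrote 6B at 0x08 = ff602e6e6832
  after D3: wrote 6B at 0x28 = d3198185ff60
query mem[0x0c]=0x68, mem[0x2b]=0x85, mem[0x2d]=0x60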